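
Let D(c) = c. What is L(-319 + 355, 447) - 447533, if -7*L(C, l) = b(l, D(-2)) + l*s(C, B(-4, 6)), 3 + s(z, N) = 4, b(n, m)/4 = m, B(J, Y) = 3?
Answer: -3133170/7 ≈ -4.4760e+5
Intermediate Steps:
b(n, m) = 4*m
s(z, N) = 1 (s(z, N) = -3 + 4 = 1)
L(C, l) = 8/7 - l/7 (L(C, l) = -(4*(-2) + l*1)/7 = -(-8 + l)/7 = 8/7 - l/7)
L(-319 + 355, 447) - 447533 = (8/7 - ⅐*447) - 447533 = (8/7 - 447/7) - 447533 = -439/7 - 447533 = -3133170/7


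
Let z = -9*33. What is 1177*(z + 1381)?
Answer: 1275868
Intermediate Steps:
z = -297
1177*(z + 1381) = 1177*(-297 + 1381) = 1177*1084 = 1275868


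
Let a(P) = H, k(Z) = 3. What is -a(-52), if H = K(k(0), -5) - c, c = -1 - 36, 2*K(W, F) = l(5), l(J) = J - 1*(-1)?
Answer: -40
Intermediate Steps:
l(J) = 1 + J (l(J) = J + 1 = 1 + J)
K(W, F) = 3 (K(W, F) = (1 + 5)/2 = (1/2)*6 = 3)
c = -37
H = 40 (H = 3 - 1*(-37) = 3 + 37 = 40)
a(P) = 40
-a(-52) = -1*40 = -40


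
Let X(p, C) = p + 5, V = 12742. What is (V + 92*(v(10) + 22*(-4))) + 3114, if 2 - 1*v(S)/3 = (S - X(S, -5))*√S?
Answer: 8312 + 1380*√10 ≈ 12676.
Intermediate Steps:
X(p, C) = 5 + p
v(S) = 6 + 15*√S (v(S) = 6 - 3*(S - (5 + S))*√S = 6 - 3*(S + (-5 - S))*√S = 6 - (-15)*√S = 6 + 15*√S)
(V + 92*(v(10) + 22*(-4))) + 3114 = (12742 + 92*((6 + 15*√10) + 22*(-4))) + 3114 = (12742 + 92*((6 + 15*√10) - 88)) + 3114 = (12742 + 92*(-82 + 15*√10)) + 3114 = (12742 + (-7544 + 1380*√10)) + 3114 = (5198 + 1380*√10) + 3114 = 8312 + 1380*√10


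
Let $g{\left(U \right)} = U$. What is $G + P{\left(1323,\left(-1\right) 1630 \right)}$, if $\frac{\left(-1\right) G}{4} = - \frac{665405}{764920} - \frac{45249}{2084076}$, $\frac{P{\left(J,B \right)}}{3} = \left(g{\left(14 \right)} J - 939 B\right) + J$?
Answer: $\frac{2376536691892357}{510945966} \approx 4.6512 \cdot 10^{6}$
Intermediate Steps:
$P{\left(J,B \right)} = - 2817 B + 45 J$ ($P{\left(J,B \right)} = 3 \left(\left(14 J - 939 B\right) + J\right) = 3 \left(\left(- 939 B + 14 J\right) + J\right) = 3 \left(- 939 B + 15 J\right) = - 2817 B + 45 J$)
$G = \frac{1822264687}{510945966}$ ($G = - 4 \left(- \frac{665405}{764920} - \frac{45249}{2084076}\right) = - 4 \left(\left(-665405\right) \frac{1}{764920} - \frac{15083}{694692}\right) = - 4 \left(- \frac{10237}{11768} - \frac{15083}{694692}\right) = \left(-4\right) \left(- \frac{1822264687}{2043783864}\right) = \frac{1822264687}{510945966} \approx 3.5665$)
$G + P{\left(1323,\left(-1\right) 1630 \right)} = \frac{1822264687}{510945966} - \left(-59535 + 2817 \left(\left(-1\right) 1630\right)\right) = \frac{1822264687}{510945966} + \left(\left(-2817\right) \left(-1630\right) + 59535\right) = \frac{1822264687}{510945966} + \left(4591710 + 59535\right) = \frac{1822264687}{510945966} + 4651245 = \frac{2376536691892357}{510945966}$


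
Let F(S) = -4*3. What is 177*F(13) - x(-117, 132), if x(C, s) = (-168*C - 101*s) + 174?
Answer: -8622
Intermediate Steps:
F(S) = -12
x(C, s) = 174 - 168*C - 101*s
177*F(13) - x(-117, 132) = 177*(-12) - (174 - 168*(-117) - 101*132) = -2124 - (174 + 19656 - 13332) = -2124 - 1*6498 = -2124 - 6498 = -8622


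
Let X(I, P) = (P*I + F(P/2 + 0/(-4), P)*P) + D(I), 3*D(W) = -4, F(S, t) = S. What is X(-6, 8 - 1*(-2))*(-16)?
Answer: 544/3 ≈ 181.33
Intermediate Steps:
D(W) = -4/3 (D(W) = (⅓)*(-4) = -4/3)
X(I, P) = -4/3 + P²/2 + I*P (X(I, P) = (P*I + (P/2 + 0/(-4))*P) - 4/3 = (I*P + (P*(½) + 0*(-¼))*P) - 4/3 = (I*P + (P/2 + 0)*P) - 4/3 = (I*P + (P/2)*P) - 4/3 = (I*P + P²/2) - 4/3 = (P²/2 + I*P) - 4/3 = -4/3 + P²/2 + I*P)
X(-6, 8 - 1*(-2))*(-16) = (-4/3 + (8 - 1*(-2))²/2 - 6*(8 - 1*(-2)))*(-16) = (-4/3 + (8 + 2)²/2 - 6*(8 + 2))*(-16) = (-4/3 + (½)*10² - 6*10)*(-16) = (-4/3 + (½)*100 - 60)*(-16) = (-4/3 + 50 - 60)*(-16) = -34/3*(-16) = 544/3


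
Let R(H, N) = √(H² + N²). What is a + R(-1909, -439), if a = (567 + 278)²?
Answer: 714025 + √3837002 ≈ 7.1598e+5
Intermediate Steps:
a = 714025 (a = 845² = 714025)
a + R(-1909, -439) = 714025 + √((-1909)² + (-439)²) = 714025 + √(3644281 + 192721) = 714025 + √3837002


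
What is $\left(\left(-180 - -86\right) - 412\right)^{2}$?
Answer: $256036$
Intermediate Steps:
$\left(\left(-180 - -86\right) - 412\right)^{2} = \left(\left(-180 + 86\right) - 412\right)^{2} = \left(-94 - 412\right)^{2} = \left(-506\right)^{2} = 256036$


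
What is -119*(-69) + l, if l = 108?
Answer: 8319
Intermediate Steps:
-119*(-69) + l = -119*(-69) + 108 = 8211 + 108 = 8319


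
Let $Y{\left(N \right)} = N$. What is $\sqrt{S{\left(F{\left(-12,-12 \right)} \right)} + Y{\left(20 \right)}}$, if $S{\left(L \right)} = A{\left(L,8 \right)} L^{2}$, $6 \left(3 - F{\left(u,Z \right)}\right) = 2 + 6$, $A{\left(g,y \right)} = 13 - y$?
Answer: $\frac{\sqrt{305}}{3} \approx 5.8214$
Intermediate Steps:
$F{\left(u,Z \right)} = \frac{5}{3}$ ($F{\left(u,Z \right)} = 3 - \frac{2 + 6}{6} = 3 - \frac{4}{3} = \frac{5}{3}$)
$S{\left(L \right)} = 5 L^{2}$ ($S{\left(L \right)} = \left(13 - 8\right) L^{2} = 5 L^{2}$)
$\sqrt{S{\left(F{\left(-12,-12 \right)} \right)} + Y{\left(20 \right)}} = \sqrt{5 \left(\frac{5}{3}\right)^{2} + 20} = \sqrt{5 \cdot \frac{25}{9} + 20} = \sqrt{\frac{125}{9} + 20} = \sqrt{\frac{305}{9}} = \frac{\sqrt{305}}{3}$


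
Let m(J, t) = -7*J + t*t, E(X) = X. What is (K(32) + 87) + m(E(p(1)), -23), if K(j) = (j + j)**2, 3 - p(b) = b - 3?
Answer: 4677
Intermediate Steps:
p(b) = 6 - b (p(b) = 3 - (b - 3) = 3 - (-3 + b) = 3 + (3 - b) = 6 - b)
K(j) = 4*j**2 (K(j) = (2*j)**2 = 4*j**2)
m(J, t) = t**2 - 7*J (m(J, t) = -7*J + t**2 = t**2 - 7*J)
(K(32) + 87) + m(E(p(1)), -23) = (4*32**2 + 87) + ((-23)**2 - 7*(6 - 1*1)) = (4*1024 + 87) + (529 - 7*(6 - 1)) = (4096 + 87) + (529 - 7*5) = 4183 + (529 - 35) = 4183 + 494 = 4677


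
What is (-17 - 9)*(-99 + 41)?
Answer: 1508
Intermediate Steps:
(-17 - 9)*(-99 + 41) = -26*(-58) = 1508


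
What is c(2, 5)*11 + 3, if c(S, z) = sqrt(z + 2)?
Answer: 3 + 11*sqrt(7) ≈ 32.103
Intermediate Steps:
c(S, z) = sqrt(2 + z)
c(2, 5)*11 + 3 = sqrt(2 + 5)*11 + 3 = sqrt(7)*11 + 3 = 11*sqrt(7) + 3 = 3 + 11*sqrt(7)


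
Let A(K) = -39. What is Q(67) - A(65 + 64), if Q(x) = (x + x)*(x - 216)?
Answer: -19927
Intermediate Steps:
Q(x) = 2*x*(-216 + x) (Q(x) = (2*x)*(-216 + x) = 2*x*(-216 + x))
Q(67) - A(65 + 64) = 2*67*(-216 + 67) - 1*(-39) = 2*67*(-149) + 39 = -19966 + 39 = -19927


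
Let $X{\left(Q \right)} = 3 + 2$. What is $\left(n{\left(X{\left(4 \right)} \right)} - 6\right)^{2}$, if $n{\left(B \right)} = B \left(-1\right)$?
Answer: $121$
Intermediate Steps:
$X{\left(Q \right)} = 5$
$n{\left(B \right)} = - B$
$\left(n{\left(X{\left(4 \right)} \right)} - 6\right)^{2} = \left(\left(-1\right) 5 - 6\right)^{2} = \left(-5 - 6\right)^{2} = \left(-11\right)^{2} = 121$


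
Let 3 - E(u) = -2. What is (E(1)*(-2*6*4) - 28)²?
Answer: 71824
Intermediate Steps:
E(u) = 5 (E(u) = 3 - 1*(-2) = 3 + 2 = 5)
(E(1)*(-2*6*4) - 28)² = (5*(-2*6*4) - 28)² = (5*(-12*4) - 28)² = (5*(-48) - 28)² = (-240 - 28)² = (-268)² = 71824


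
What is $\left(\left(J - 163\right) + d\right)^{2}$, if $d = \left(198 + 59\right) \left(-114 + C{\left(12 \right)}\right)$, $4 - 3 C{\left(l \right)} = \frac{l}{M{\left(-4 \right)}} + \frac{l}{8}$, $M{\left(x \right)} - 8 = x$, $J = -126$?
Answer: $\frac{31605372841}{36} \approx 8.7793 \cdot 10^{8}$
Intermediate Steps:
$M{\left(x \right)} = 8 + x$
$C{\left(l \right)} = \frac{4}{3} - \frac{l}{8}$ ($C{\left(l \right)} = \frac{4}{3} - \frac{\frac{l}{8 - 4} + \frac{l}{8}}{3} = \frac{4}{3} - \frac{\frac{l}{4} + l \frac{1}{8}}{3} = \frac{4}{3} - \frac{l \frac{1}{4} + \frac{l}{8}}{3} = \frac{4}{3} - \frac{\frac{l}{4} + \frac{l}{8}}{3} = \frac{4}{3} - \frac{\frac{3}{8} l}{3} = \frac{4}{3} - \frac{l}{8}$)
$d = - \frac{176045}{6}$ ($d = \left(198 + 59\right) \left(-114 + \left(\frac{4}{3} - \frac{3}{2}\right)\right) = 257 \left(-114 + \left(\frac{4}{3} - \frac{3}{2}\right)\right) = 257 \left(-114 - \frac{1}{6}\right) = 257 \left(- \frac{685}{6}\right) = - \frac{176045}{6} \approx -29341.0$)
$\left(\left(J - 163\right) + d\right)^{2} = \left(\left(-126 - 163\right) - \frac{176045}{6}\right)^{2} = \left(-289 - \frac{176045}{6}\right)^{2} = \left(- \frac{177779}{6}\right)^{2} = \frac{31605372841}{36}$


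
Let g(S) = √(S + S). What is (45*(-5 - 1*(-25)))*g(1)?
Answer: 900*√2 ≈ 1272.8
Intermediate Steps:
g(S) = √2*√S (g(S) = √(2*S) = √2*√S)
(45*(-5 - 1*(-25)))*g(1) = (45*(-5 - 1*(-25)))*(√2*√1) = (45*(-5 + 25))*(√2*1) = (45*20)*√2 = 900*√2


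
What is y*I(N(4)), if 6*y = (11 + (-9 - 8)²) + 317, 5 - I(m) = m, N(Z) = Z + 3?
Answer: -617/3 ≈ -205.67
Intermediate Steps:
N(Z) = 3 + Z
I(m) = 5 - m
y = 617/6 (y = ((11 + (-9 - 8)²) + 317)/6 = ((11 + (-17)²) + 317)/6 = ((11 + 289) + 317)/6 = (300 + 317)/6 = (⅙)*617 = 617/6 ≈ 102.83)
y*I(N(4)) = 617*(5 - (3 + 4))/6 = 617*(5 - 1*7)/6 = 617*(5 - 7)/6 = (617/6)*(-2) = -617/3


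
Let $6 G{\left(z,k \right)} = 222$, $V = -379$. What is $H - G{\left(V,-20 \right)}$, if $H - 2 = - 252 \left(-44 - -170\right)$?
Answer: $-31787$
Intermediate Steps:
$G{\left(z,k \right)} = 37$ ($G{\left(z,k \right)} = \frac{1}{6} \cdot 222 = 37$)
$H = -31750$ ($H = 2 - 252 \left(-44 - -170\right) = 2 - 252 \left(-44 + 170\right) = 2 - 31752 = -31750$)
$H - G{\left(V,-20 \right)} = -31750 - 37 = -31787$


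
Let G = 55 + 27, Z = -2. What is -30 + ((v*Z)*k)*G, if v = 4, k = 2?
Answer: -1342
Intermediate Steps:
G = 82
-30 + ((v*Z)*k)*G = -30 + ((4*(-2))*2)*82 = -30 - 8*2*82 = -30 - 16*82 = -30 - 1312 = -1342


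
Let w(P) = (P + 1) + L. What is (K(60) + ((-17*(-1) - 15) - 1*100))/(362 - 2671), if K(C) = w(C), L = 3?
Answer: 34/2309 ≈ 0.014725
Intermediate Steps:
w(P) = 4 + P (w(P) = (P + 1) + 3 = (1 + P) + 3 = 4 + P)
K(C) = 4 + C
(K(60) + ((-17*(-1) - 15) - 1*100))/(362 - 2671) = ((4 + 60) + ((-17*(-1) - 15) - 1*100))/(362 - 2671) = (64 + ((17 - 15) - 100))/(-2309) = (64 + (2 - 100))*(-1/2309) = (64 - 98)*(-1/2309) = -34*(-1/2309) = 34/2309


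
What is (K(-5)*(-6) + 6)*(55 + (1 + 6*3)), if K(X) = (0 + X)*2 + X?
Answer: 7104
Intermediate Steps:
K(X) = 3*X (K(X) = X*2 + X = 2*X + X = 3*X)
(K(-5)*(-6) + 6)*(55 + (1 + 6*3)) = ((3*(-5))*(-6) + 6)*(55 + (1 + 6*3)) = (-15*(-6) + 6)*(55 + (1 + 18)) = (90 + 6)*(55 + 19) = 96*74 = 7104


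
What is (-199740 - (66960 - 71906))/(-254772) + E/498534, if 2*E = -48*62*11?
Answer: 7745110325/10584375354 ≈ 0.73175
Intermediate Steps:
E = -16368 (E = (-48*62*11)/2 = (-2976*11)/2 = (1/2)*(-32736) = -16368)
(-199740 - (66960 - 71906))/(-254772) + E/498534 = (-199740 - (66960 - 71906))/(-254772) - 16368/498534 = (-199740 - 1*(-4946))*(-1/254772) - 16368*1/498534 = (-199740 + 4946)*(-1/254772) - 2728/83089 = -194794*(-1/254772) - 2728/83089 = 97397/127386 - 2728/83089 = 7745110325/10584375354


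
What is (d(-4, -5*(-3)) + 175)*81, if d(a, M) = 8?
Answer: 14823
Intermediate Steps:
(d(-4, -5*(-3)) + 175)*81 = (8 + 175)*81 = 183*81 = 14823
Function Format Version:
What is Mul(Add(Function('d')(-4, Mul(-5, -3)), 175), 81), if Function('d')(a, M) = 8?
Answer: 14823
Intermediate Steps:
Mul(Add(Function('d')(-4, Mul(-5, -3)), 175), 81) = Mul(Add(8, 175), 81) = Mul(183, 81) = 14823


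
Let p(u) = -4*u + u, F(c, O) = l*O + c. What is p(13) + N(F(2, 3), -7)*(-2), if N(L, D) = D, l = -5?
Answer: -25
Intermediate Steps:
F(c, O) = c - 5*O (F(c, O) = -5*O + c = c - 5*O)
p(u) = -3*u
p(13) + N(F(2, 3), -7)*(-2) = -3*13 - 7*(-2) = -39 + 14 = -25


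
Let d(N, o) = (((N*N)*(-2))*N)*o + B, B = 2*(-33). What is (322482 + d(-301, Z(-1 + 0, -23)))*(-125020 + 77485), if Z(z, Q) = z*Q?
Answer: -59646150880170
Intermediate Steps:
B = -66
Z(z, Q) = Q*z
d(N, o) = -66 - 2*o*N³ (d(N, o) = (((N*N)*(-2))*N)*o - 66 = ((N²*(-2))*N)*o - 66 = ((-2*N²)*N)*o - 66 = (-2*N³)*o - 66 = -2*o*N³ - 66 = -66 - 2*o*N³)
(322482 + d(-301, Z(-1 + 0, -23)))*(-125020 + 77485) = (322482 + (-66 - 2*(-23*(-1 + 0))*(-301)³))*(-125020 + 77485) = (322482 + (-66 - 2*(-23*(-1))*(-27270901)))*(-47535) = (322482 + (-66 - 2*23*(-27270901)))*(-47535) = (322482 + (-66 + 1254461446))*(-47535) = (322482 + 1254461380)*(-47535) = 1254783862*(-47535) = -59646150880170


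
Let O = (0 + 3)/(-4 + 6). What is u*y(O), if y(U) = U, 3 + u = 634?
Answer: 1893/2 ≈ 946.50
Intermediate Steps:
u = 631 (u = -3 + 634 = 631)
O = 3/2 ≈ 1.5000
u*y(O) = 631*(3/2) = 1893/2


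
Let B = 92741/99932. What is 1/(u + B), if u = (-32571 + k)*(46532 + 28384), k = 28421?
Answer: -99932/31068998612059 ≈ -3.2165e-9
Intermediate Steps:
u = -310901400 (u = (-32571 + 28421)*(46532 + 28384) = -4150*74916 = -310901400)
B = 92741/99932 (B = 92741*(1/99932) = 92741/99932 ≈ 0.92804)
1/(u + B) = 1/(-310901400 + 92741/99932) = 1/(-31068998612059/99932) = -99932/31068998612059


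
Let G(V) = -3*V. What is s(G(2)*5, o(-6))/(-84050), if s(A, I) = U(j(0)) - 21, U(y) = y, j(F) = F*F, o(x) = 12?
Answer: 21/84050 ≈ 0.00024985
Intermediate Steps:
j(F) = F²
s(A, I) = -21 (s(A, I) = 0² - 21 = 0 - 21 = -21)
s(G(2)*5, o(-6))/(-84050) = -21/(-84050) = -21*(-1/84050) = 21/84050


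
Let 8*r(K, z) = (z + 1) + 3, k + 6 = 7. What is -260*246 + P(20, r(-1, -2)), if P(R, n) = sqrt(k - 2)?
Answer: -63960 + I ≈ -63960.0 + 1.0*I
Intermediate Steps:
k = 1 (k = -6 + 7 = 1)
r(K, z) = 1/2 + z/8 (r(K, z) = ((z + 1) + 3)/8 = ((1 + z) + 3)/8 = (4 + z)/8 = 1/2 + z/8)
P(R, n) = I (P(R, n) = sqrt(1 - 2) = sqrt(-1) = I)
-260*246 + P(20, r(-1, -2)) = -260*246 + I = -63960 + I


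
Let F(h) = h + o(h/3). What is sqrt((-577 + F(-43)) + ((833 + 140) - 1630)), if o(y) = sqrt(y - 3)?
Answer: sqrt(-11493 + 6*I*sqrt(39))/3 ≈ 0.058253 + 35.735*I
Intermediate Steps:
o(y) = sqrt(-3 + y)
F(h) = h + sqrt(-3 + h/3)
sqrt((-577 + F(-43)) + ((833 + 140) - 1630)) = sqrt((-577 + (-43 + sqrt(-27 + 3*(-43))/3)) + ((833 + 140) - 1630)) = sqrt((-577 + (-43 + sqrt(-27 - 129)/3)) + (973 - 1630)) = sqrt((-577 + (-43 + sqrt(-156)/3)) - 657) = sqrt((-577 + (-43 + (2*I*sqrt(39))/3)) - 657) = sqrt((-577 + (-43 + 2*I*sqrt(39)/3)) - 657) = sqrt((-620 + 2*I*sqrt(39)/3) - 657) = sqrt(-1277 + 2*I*sqrt(39)/3)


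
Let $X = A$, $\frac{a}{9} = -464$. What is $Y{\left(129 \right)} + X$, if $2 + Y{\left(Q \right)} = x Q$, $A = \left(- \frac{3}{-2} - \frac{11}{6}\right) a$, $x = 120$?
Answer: $16870$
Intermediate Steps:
$a = -4176$ ($a = 9 \left(-464\right) = -4176$)
$A = 1392$ ($A = \left(- \frac{3}{-2} - \frac{11}{6}\right) \left(-4176\right) = \left(\left(-3\right) \left(- \frac{1}{2}\right) - \frac{11}{6}\right) \left(-4176\right) = \left(\frac{3}{2} - \frac{11}{6}\right) \left(-4176\right) = \left(- \frac{1}{3}\right) \left(-4176\right) = 1392$)
$Y{\left(Q \right)} = -2 + 120 Q$
$X = 1392$
$Y{\left(129 \right)} + X = \left(-2 + 120 \cdot 129\right) + 1392 = \left(-2 + 15480\right) + 1392 = 15478 + 1392 = 16870$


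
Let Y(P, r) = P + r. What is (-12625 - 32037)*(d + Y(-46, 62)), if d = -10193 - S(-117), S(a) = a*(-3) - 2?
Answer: 470112212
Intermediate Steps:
S(a) = -2 - 3*a (S(a) = -3*a - 2 = -2 - 3*a)
d = -10542 (d = -10193 - (-2 - 3*(-117)) = -10193 - (-2 + 351) = -10193 - 1*349 = -10193 - 349 = -10542)
(-12625 - 32037)*(d + Y(-46, 62)) = (-12625 - 32037)*(-10542 + (-46 + 62)) = -44662*(-10542 + 16) = -44662*(-10526) = 470112212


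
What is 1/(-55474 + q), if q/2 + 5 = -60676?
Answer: -1/176836 ≈ -5.6550e-6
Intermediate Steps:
q = -121362 (q = -10 + 2*(-60676) = -10 - 121352 = -121362)
1/(-55474 + q) = 1/(-55474 - 121362) = 1/(-176836) = -1/176836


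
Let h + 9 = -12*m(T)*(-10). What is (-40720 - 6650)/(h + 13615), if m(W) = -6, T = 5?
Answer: -23685/6443 ≈ -3.6761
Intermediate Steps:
h = -729 (h = -9 - 12*(-6)*(-10) = -9 + 72*(-10) = -9 - 720 = -729)
(-40720 - 6650)/(h + 13615) = (-40720 - 6650)/(-729 + 13615) = -47370/12886 = -47370*1/12886 = -23685/6443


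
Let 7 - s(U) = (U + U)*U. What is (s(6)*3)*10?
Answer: -1950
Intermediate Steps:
s(U) = 7 - 2*U² (s(U) = 7 - (U + U)*U = 7 - 2*U*U = 7 - 2*U²)
(s(6)*3)*10 = ((7 - 2*6²)*3)*10 = ((7 - 2*36)*3)*10 = ((7 - 72)*3)*10 = -65*3*10 = -195*10 = -1950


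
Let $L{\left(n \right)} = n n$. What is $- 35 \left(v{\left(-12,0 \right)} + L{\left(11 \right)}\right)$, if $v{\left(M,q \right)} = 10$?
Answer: $-4585$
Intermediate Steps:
$L{\left(n \right)} = n^{2}$
$- 35 \left(v{\left(-12,0 \right)} + L{\left(11 \right)}\right) = - 35 \left(10 + 11^{2}\right) = - 35 \left(10 + 121\right) = \left(-35\right) 131 = -4585$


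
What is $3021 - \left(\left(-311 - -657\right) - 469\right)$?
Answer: $3144$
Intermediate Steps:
$3021 - \left(\left(-311 - -657\right) - 469\right) = 3021 - \left(\left(-311 + 657\right) - 469\right) = 3021 - \left(346 - 469\right) = 3021 - -123 = 3021 + 123 = 3144$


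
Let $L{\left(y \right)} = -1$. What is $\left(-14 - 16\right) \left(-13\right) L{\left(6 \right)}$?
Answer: $-390$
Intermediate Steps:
$\left(-14 - 16\right) \left(-13\right) L{\left(6 \right)} = \left(-14 - 16\right) \left(-13\right) \left(-1\right) = \left(-30\right) \left(-13\right) \left(-1\right) = 390 \left(-1\right) = -390$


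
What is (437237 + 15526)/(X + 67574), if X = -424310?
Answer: -150921/118912 ≈ -1.2692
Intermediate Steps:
(437237 + 15526)/(X + 67574) = (437237 + 15526)/(-424310 + 67574) = 452763/(-356736) = 452763*(-1/356736) = -150921/118912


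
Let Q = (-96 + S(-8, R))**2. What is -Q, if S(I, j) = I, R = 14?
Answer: -10816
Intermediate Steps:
Q = 10816 (Q = (-96 - 8)**2 = (-104)**2 = 10816)
-Q = -1*10816 = -10816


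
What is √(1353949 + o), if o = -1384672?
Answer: 7*I*√627 ≈ 175.28*I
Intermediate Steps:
√(1353949 + o) = √(1353949 - 1384672) = √(-30723) = 7*I*√627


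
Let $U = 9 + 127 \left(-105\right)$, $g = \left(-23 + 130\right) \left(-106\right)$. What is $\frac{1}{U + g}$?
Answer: $- \frac{1}{24668} \approx -4.0538 \cdot 10^{-5}$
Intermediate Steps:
$g = -11342$ ($g = 107 \left(-106\right) = -11342$)
$U = -13326$ ($U = 9 - 13335 = -13326$)
$\frac{1}{U + g} = \frac{1}{-13326 - 11342} = \frac{1}{-24668} = - \frac{1}{24668}$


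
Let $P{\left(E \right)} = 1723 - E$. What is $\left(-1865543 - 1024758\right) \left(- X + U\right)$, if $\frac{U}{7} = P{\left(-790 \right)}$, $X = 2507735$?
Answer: $7197265693344$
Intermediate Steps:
$U = 17591$ ($U = 7 \left(1723 - -790\right) = 7 \left(1723 + 790\right) = 7 \cdot 2513 = 17591$)
$\left(-1865543 - 1024758\right) \left(- X + U\right) = \left(-1865543 - 1024758\right) \left(\left(-1\right) 2507735 + 17591\right) = - 2890301 \left(-2507735 + 17591\right) = \left(-2890301\right) \left(-2490144\right) = 7197265693344$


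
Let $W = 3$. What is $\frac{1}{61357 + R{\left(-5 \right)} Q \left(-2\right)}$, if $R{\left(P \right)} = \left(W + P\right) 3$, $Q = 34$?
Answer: $\frac{1}{61765} \approx 1.619 \cdot 10^{-5}$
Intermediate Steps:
$R{\left(P \right)} = 9 + 3 P$ ($R{\left(P \right)} = \left(3 + P\right) 3 = 9 + 3 P$)
$\frac{1}{61357 + R{\left(-5 \right)} Q \left(-2\right)} = \frac{1}{61357 + \left(9 + 3 \left(-5\right)\right) 34 \left(-2\right)} = \frac{1}{61357 + \left(9 - 15\right) 34 \left(-2\right)} = \frac{1}{61357 + \left(-6\right) 34 \left(-2\right)} = \frac{1}{61357 - -408} = \frac{1}{61357 + 408} = \frac{1}{61765}$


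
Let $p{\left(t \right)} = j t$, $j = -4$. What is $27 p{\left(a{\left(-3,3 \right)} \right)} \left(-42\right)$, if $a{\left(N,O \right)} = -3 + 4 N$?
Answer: $-68040$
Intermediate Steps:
$p{\left(t \right)} = - 4 t$
$27 p{\left(a{\left(-3,3 \right)} \right)} \left(-42\right) = 27 \left(- 4 \left(-3 + 4 \left(-3\right)\right)\right) \left(-42\right) = 27 \left(- 4 \left(-3 - 12\right)\right) \left(-42\right) = 27 \left(\left(-4\right) \left(-15\right)\right) \left(-42\right) = 27 \cdot 60 \left(-42\right) = 1620 \left(-42\right) = -68040$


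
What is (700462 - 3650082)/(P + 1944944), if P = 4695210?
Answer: -1474810/3320077 ≈ -0.44421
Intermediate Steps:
(700462 - 3650082)/(P + 1944944) = (700462 - 3650082)/(4695210 + 1944944) = -2949620/6640154 = -2949620*1/6640154 = -1474810/3320077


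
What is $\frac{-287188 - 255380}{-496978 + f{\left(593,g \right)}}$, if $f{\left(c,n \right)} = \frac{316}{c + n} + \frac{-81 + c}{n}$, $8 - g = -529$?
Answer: $\frac{41154461010}{37696308991} \approx 1.0917$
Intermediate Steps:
$g = 537$ ($g = 8 - -529 = 8 + 529 = 537$)
$f{\left(c,n \right)} = \frac{316}{c + n} + \frac{-81 + c}{n}$
$\frac{-287188 - 255380}{-496978 + f{\left(593,g \right)}} = \frac{-287188 - 255380}{-496978 + \frac{593^{2} - 48033 + 235 \cdot 537 + 593 \cdot 537}{537 \left(593 + 537\right)}} = - \frac{542568}{-496978 + \frac{351649 - 48033 + 126195 + 318441}{537 \cdot 1130}} = - \frac{542568}{-496978 + \frac{1}{537} \cdot \frac{1}{1130} \cdot 748252} = - \frac{542568}{-496978 + \frac{374126}{303405}} = - \frac{542568}{- \frac{150785235964}{303405}} = \left(-542568\right) \left(- \frac{303405}{150785235964}\right) = \frac{41154461010}{37696308991}$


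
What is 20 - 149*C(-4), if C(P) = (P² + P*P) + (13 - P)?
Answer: -7281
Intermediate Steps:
C(P) = 13 - P + 2*P² (C(P) = (P² + P²) + (13 - P) = 2*P² + (13 - P) = 13 - P + 2*P²)
20 - 149*C(-4) = 20 - 149*(13 - 1*(-4) + 2*(-4)²) = 20 - 149*(13 + 4 + 2*16) = 20 - 149*(13 + 4 + 32) = 20 - 149*49 = 20 - 7301 = -7281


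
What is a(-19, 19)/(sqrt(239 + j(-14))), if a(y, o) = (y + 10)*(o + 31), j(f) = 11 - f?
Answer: -75*sqrt(66)/22 ≈ -27.696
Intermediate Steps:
a(y, o) = (10 + y)*(31 + o)
a(-19, 19)/(sqrt(239 + j(-14))) = (310 + 10*19 + 31*(-19) + 19*(-19))/(sqrt(239 + (11 - 1*(-14)))) = (310 + 190 - 589 - 361)/(sqrt(239 + (11 + 14))) = -450/sqrt(239 + 25) = -450*sqrt(66)/132 = -75*sqrt(66)/22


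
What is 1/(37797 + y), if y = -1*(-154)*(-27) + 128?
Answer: 1/33767 ≈ 2.9615e-5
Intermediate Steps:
y = -4030 (y = 154*(-27) + 128 = -4158 + 128 = -4030)
1/(37797 + y) = 1/(37797 - 4030) = 1/33767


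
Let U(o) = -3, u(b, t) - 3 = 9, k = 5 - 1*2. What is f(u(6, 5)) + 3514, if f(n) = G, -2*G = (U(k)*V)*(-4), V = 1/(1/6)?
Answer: 3478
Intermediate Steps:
k = 3 (k = 5 - 2 = 3)
u(b, t) = 12 (u(b, t) = 3 + 9 = 12)
V = 6 (V = 1/(⅙) = 6)
G = -36 (G = -(-3*6)*(-4)/2 = -(-9)*(-4) = -½*72 = -36)
f(n) = -36
f(u(6, 5)) + 3514 = -36 + 3514 = 3478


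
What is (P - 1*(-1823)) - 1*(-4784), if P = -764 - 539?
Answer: 5304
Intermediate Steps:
P = -1303
(P - 1*(-1823)) - 1*(-4784) = (-1303 - 1*(-1823)) - 1*(-4784) = (-1303 + 1823) + 4784 = 520 + 4784 = 5304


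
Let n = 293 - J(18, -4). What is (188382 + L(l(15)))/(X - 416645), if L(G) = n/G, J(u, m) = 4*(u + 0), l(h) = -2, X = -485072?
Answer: -376543/1803434 ≈ -0.20879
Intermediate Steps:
J(u, m) = 4*u
n = 221 (n = 293 - 4*18 = 293 - 1*72 = 293 - 72 = 221)
L(G) = 221/G
(188382 + L(l(15)))/(X - 416645) = (188382 + 221/(-2))/(-485072 - 416645) = (188382 + 221*(-½))/(-901717) = (188382 - 221/2)*(-1/901717) = (376543/2)*(-1/901717) = -376543/1803434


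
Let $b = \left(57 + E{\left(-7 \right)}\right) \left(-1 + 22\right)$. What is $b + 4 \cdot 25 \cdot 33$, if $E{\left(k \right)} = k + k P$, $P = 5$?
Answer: $3615$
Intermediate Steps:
$E{\left(k \right)} = 6 k$ ($E{\left(k \right)} = k + k 5 = k + 5 k = 6 k$)
$b = 315$ ($b = \left(57 + 6 \left(-7\right)\right) \left(-1 + 22\right) = \left(57 - 42\right) 21 = 15 \cdot 21 = 315$)
$b + 4 \cdot 25 \cdot 33 = 315 + 4 \cdot 25 \cdot 33 = 315 + 100 \cdot 33 = 315 + 3300 = 3615$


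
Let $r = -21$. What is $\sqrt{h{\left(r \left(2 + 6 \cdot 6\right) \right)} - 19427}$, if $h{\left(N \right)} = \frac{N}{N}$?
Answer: $i \sqrt{19426} \approx 139.38 i$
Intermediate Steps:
$h{\left(N \right)} = 1$
$\sqrt{h{\left(r \left(2 + 6 \cdot 6\right) \right)} - 19427} = \sqrt{1 - 19427} = \sqrt{-19426} = i \sqrt{19426}$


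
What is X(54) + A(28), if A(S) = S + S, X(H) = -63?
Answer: -7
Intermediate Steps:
A(S) = 2*S
X(54) + A(28) = -63 + 2*28 = -63 + 56 = -7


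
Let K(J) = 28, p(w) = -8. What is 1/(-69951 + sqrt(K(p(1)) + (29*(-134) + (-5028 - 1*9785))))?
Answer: -69951/4893161072 - I*sqrt(18671)/4893161072 ≈ -1.4296e-5 - 2.7925e-8*I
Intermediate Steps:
1/(-69951 + sqrt(K(p(1)) + (29*(-134) + (-5028 - 1*9785)))) = 1/(-69951 + sqrt(28 + (29*(-134) + (-5028 - 1*9785)))) = 1/(-69951 + sqrt(28 + (-3886 + (-5028 - 9785)))) = 1/(-69951 + sqrt(28 + (-3886 - 14813))) = 1/(-69951 + sqrt(28 - 18699)) = 1/(-69951 + sqrt(-18671)) = 1/(-69951 + I*sqrt(18671))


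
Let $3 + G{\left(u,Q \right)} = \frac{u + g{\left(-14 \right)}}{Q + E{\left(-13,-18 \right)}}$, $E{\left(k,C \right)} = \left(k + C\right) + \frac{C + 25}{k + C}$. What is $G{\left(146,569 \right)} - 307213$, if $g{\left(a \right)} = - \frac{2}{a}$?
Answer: $- \frac{11950384613}{38899} \approx -3.0722 \cdot 10^{5}$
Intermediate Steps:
$E{\left(k,C \right)} = C + k + \frac{25 + C}{C + k}$ ($E{\left(k,C \right)} = \left(C + k\right) + \frac{25 + C}{C + k} = C + k + \frac{25 + C}{C + k}$)
$G{\left(u,Q \right)} = -3 + \frac{\frac{1}{7} + u}{- \frac{968}{31} + Q}$ ($G{\left(u,Q \right)} = -3 + \frac{u - \frac{2}{-14}}{Q + \frac{25 - 18 + \left(-18\right)^{2} + \left(-13\right)^{2} + 2 \left(-18\right) \left(-13\right)}{-18 - 13}} = -3 + \frac{u - - \frac{1}{7}}{Q + \frac{25 - 18 + 324 + 169 + 468}{-31}} = -3 + \frac{u + \frac{1}{7}}{Q - \frac{968}{31}} = -3 + \frac{\frac{1}{7} + u}{Q - \frac{968}{31}} = -3 + \frac{\frac{1}{7} + u}{- \frac{968}{31} + Q}$)
$G{\left(146,569 \right)} - 307213 = \frac{20359 - 370419 + 217 \cdot 146}{7 \left(-968 + 31 \cdot 569\right)} - 307213 = \frac{20359 - 370419 + 31682}{7 \left(-968 + 17639\right)} - 307213 = \frac{1}{7} \cdot \frac{1}{16671} \left(-318378\right) - 307213 = - \frac{106126}{38899} - 307213 = - \frac{11950384613}{38899}$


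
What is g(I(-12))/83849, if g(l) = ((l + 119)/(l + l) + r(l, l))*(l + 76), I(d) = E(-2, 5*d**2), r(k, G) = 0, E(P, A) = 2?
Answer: 4719/167698 ≈ 0.028140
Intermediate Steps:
I(d) = 2
g(l) = (76 + l)*(119 + l)/(2*l) (g(l) = ((l + 119)/(l + l) + 0)*(l + 76) = ((119 + l)/((2*l)) + 0)*(76 + l) = ((119 + l)*(1/(2*l)) + 0)*(76 + l) = ((119 + l)/(2*l) + 0)*(76 + l) = ((119 + l)/(2*l))*(76 + l) = (76 + l)*(119 + l)/(2*l))
g(I(-12))/83849 = ((1/2)*(9044 + 2*(195 + 2))/2)/83849 = ((1/2)*(1/2)*(9044 + 2*197))*(1/83849) = ((1/2)*(1/2)*(9044 + 394))*(1/83849) = ((1/2)*(1/2)*9438)*(1/83849) = (4719/2)*(1/83849) = 4719/167698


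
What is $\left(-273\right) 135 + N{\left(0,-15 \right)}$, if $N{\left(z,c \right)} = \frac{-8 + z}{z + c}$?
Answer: $- \frac{552817}{15} \approx -36854.0$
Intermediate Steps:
$N{\left(z,c \right)} = \frac{-8 + z}{c + z}$
$\left(-273\right) 135 + N{\left(0,-15 \right)} = \left(-273\right) 135 + \frac{-8 + 0}{-15 + 0} = -36855 + \frac{1}{-15} \left(-8\right) = -36855 - - \frac{8}{15} = -36855 + \frac{8}{15} = - \frac{552817}{15}$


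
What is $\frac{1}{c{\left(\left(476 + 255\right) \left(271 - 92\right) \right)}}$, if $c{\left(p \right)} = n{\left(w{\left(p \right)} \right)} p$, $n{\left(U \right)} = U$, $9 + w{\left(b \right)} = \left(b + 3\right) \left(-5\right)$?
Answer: $- \frac{1}{85610444381} \approx -1.1681 \cdot 10^{-11}$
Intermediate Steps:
$w{\left(b \right)} = -24 - 5 b$ ($w{\left(b \right)} = -9 + \left(b + 3\right) \left(-5\right) = -9 + \left(3 + b\right) \left(-5\right) = -9 - \left(15 + 5 b\right) = -24 - 5 b$)
$c{\left(p \right)} = p \left(-24 - 5 p\right)$ ($c{\left(p \right)} = \left(-24 - 5 p\right) p = p \left(-24 - 5 p\right)$)
$\frac{1}{c{\left(\left(476 + 255\right) \left(271 - 92\right) \right)}} = \frac{1}{\left(-1\right) \left(476 + 255\right) \left(271 - 92\right) \left(24 + 5 \left(476 + 255\right) \left(271 - 92\right)\right)} = \frac{1}{\left(-1\right) 731 \cdot 179 \left(24 + 5 \cdot 731 \cdot 179\right)} = \frac{1}{\left(-1\right) 130849 \left(24 + 5 \cdot 130849\right)} = \frac{1}{\left(-1\right) 130849 \left(24 + 654245\right)} = \frac{1}{\left(-1\right) 130849 \cdot 654269} = \frac{1}{-85610444381} = - \frac{1}{85610444381}$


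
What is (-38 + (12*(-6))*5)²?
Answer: 158404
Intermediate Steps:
(-38 + (12*(-6))*5)² = (-38 - 72*5)² = (-38 - 360)² = (-398)² = 158404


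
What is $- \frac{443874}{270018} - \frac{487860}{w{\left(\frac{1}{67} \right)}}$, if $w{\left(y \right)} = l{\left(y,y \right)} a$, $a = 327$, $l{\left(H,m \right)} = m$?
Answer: $- \frac{490340050331}{4905327} \approx -99961.0$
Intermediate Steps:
$w{\left(y \right)} = 327 y$ ($w{\left(y \right)} = y 327 = 327 y$)
$- \frac{443874}{270018} - \frac{487860}{w{\left(\frac{1}{67} \right)}} = - \frac{443874}{270018} - \frac{487860}{327 \cdot \frac{1}{67}} = \left(-443874\right) \frac{1}{270018} - \frac{487860}{327 \cdot \frac{1}{67}} = - \frac{73979}{45003} - \frac{487860}{\frac{327}{67}} = - \frac{73979}{45003} - \frac{10895540}{109} = - \frac{490340050331}{4905327}$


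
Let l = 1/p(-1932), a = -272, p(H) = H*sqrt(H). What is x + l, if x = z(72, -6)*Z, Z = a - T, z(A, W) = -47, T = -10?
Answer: 12314 + I*sqrt(483)/1866312 ≈ 12314.0 + 1.1776e-5*I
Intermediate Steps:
p(H) = H**(3/2)
Z = -262 (Z = -272 - 1*(-10) = -272 + 10 = -262)
l = I*sqrt(483)/1866312 (l = 1/((-1932)**(3/2)) = 1/(-3864*I*sqrt(483)) = I*sqrt(483)/1866312 ≈ 1.1776e-5*I)
x = 12314 (x = -47*(-262) = 12314)
x + l = 12314 + I*sqrt(483)/1866312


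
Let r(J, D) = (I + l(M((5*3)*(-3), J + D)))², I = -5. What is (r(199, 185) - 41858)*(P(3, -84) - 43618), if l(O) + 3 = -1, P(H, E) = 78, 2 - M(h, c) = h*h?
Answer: 1818970580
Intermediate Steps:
M(h, c) = 2 - h² (M(h, c) = 2 - h*h = 2 - h²)
l(O) = -4 (l(O) = -3 - 1 = -4)
r(J, D) = 81 (r(J, D) = (-5 - 4)² = (-9)² = 81)
(r(199, 185) - 41858)*(P(3, -84) - 43618) = (81 - 41858)*(78 - 43618) = -41777*(-43540) = 1818970580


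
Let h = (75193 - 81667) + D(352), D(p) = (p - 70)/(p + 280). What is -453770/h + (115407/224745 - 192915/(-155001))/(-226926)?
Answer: 2332358696849855438559/33273797668109009935 ≈ 70.096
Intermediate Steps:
D(p) = (-70 + p)/(280 + p)
h = -2045643/316 (h = (75193 - 81667) + (-70 + 352)/(280 + 352) = -6474 + 282/632 = -6474 + (1/632)*282 = -6474 + 141/316 = -2045643/316 ≈ -6473.6)
-453770/h + (115407/224745 - 192915/(-155001))/(-226926) = -453770/(-2045643/316) + (115407/224745 - 192915/(-155001))/(-226926) = -453770*(-316/2045643) + (115407*(1/224745) - 192915*(-1/155001))*(-1/226926) = 143391320/2045643 + (38469/74915 + 64305/51667)*(-1/226926) = 143391320/2045643 + (6804986898/3870633305)*(-1/226926) = 143391320/2045643 - 1134164483/146391222228405 = 2332358696849855438559/33273797668109009935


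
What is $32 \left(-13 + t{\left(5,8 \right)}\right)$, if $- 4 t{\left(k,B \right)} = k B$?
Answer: $-736$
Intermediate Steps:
$t{\left(k,B \right)} = - \frac{B k}{4}$ ($t{\left(k,B \right)} = - \frac{k B}{4} = - \frac{B k}{4}$)
$32 \left(-13 + t{\left(5,8 \right)}\right) = 32 \left(-13 - 2 \cdot 5\right) = 32 \left(-13 - 10\right) = 32 \left(-23\right) = -736$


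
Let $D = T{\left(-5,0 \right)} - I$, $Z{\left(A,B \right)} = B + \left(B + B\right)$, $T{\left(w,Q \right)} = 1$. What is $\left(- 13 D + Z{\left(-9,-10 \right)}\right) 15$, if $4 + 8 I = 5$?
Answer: $- \frac{4965}{8} \approx -620.63$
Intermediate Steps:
$I = \frac{1}{8}$ ($I = - \frac{1}{2} + \frac{1}{8} \cdot 5 = - \frac{1}{2} + \frac{5}{8} = \frac{1}{8} \approx 0.125$)
$Z{\left(A,B \right)} = 3 B$ ($Z{\left(A,B \right)} = B + 2 B = 3 B$)
$D = \frac{7}{8}$ ($D = 1 - \frac{1}{8} = \frac{7}{8} \approx 0.875$)
$\left(- 13 D + Z{\left(-9,-10 \right)}\right) 15 = \left(\left(-13\right) \frac{7}{8} + 3 \left(-10\right)\right) 15 = \left(- \frac{91}{8} - 30\right) 15 = \left(- \frac{331}{8}\right) 15 = - \frac{4965}{8}$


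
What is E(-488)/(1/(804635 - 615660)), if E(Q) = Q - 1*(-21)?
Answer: -88251325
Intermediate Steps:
E(Q) = 21 + Q (E(Q) = Q + 21 = 21 + Q)
E(-488)/(1/(804635 - 615660)) = (21 - 488)/(1/(804635 - 615660)) = -467/(1/188975) = -467/1/188975 = -467*188975 = -88251325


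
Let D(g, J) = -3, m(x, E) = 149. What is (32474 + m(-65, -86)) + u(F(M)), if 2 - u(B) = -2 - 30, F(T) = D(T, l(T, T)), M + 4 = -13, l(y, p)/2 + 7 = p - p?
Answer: 32657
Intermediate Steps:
l(y, p) = -14 (l(y, p) = -14 + 2*(p - p) = -14 + 2*0 = -14 + 0 = -14)
M = -17 (M = -4 - 13 = -17)
F(T) = -3
u(B) = 34 (u(B) = 2 - (-2 - 30) = 2 - 1*(-32) = 2 + 32 = 34)
(32474 + m(-65, -86)) + u(F(M)) = (32474 + 149) + 34 = 32623 + 34 = 32657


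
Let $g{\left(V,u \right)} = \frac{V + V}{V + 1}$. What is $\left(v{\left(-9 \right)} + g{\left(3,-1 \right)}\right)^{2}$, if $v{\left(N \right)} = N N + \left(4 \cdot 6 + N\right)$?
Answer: $\frac{38025}{4} \approx 9506.3$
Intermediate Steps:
$g{\left(V,u \right)} = \frac{2 V}{1 + V}$
$v{\left(N \right)} = 24 + N + N^{2}$ ($v{\left(N \right)} = N^{2} + \left(24 + N\right) = 24 + N + N^{2}$)
$\left(v{\left(-9 \right)} + g{\left(3,-1 \right)}\right)^{2} = \left(\left(24 - 9 + \left(-9\right)^{2}\right) + 2 \cdot 3 \frac{1}{1 + 3}\right)^{2} = \left(\left(24 - 9 + 81\right) + 2 \cdot 3 \cdot \frac{1}{4}\right)^{2} = \left(96 + 2 \cdot 3 \cdot \frac{1}{4}\right)^{2} = \left(96 + \frac{3}{2}\right)^{2} = \left(\frac{195}{2}\right)^{2} = \frac{38025}{4}$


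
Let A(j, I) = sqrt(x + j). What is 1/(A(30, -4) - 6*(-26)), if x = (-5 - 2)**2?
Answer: 156/24257 - sqrt(79)/24257 ≈ 0.0060647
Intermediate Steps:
x = 49 (x = (-7)**2 = 49)
A(j, I) = sqrt(49 + j)
1/(A(30, -4) - 6*(-26)) = 1/(sqrt(49 + 30) - 6*(-26)) = 1/(sqrt(79) + 156) = 1/(156 + sqrt(79))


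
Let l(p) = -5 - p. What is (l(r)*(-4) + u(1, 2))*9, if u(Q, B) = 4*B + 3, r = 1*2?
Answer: 351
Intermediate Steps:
r = 2
u(Q, B) = 3 + 4*B
(l(r)*(-4) + u(1, 2))*9 = ((-5 - 1*2)*(-4) + (3 + 4*2))*9 = ((-5 - 2)*(-4) + (3 + 8))*9 = (-7*(-4) + 11)*9 = (28 + 11)*9 = 39*9 = 351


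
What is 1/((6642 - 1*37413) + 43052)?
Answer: 1/12281 ≈ 8.1427e-5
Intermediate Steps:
1/((6642 - 1*37413) + 43052) = 1/((6642 - 37413) + 43052) = 1/(-30771 + 43052) = 1/12281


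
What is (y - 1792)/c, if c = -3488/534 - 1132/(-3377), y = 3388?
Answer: -359761941/1396811 ≈ -257.56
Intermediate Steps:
c = -5587244/901659 (c = -3488*1/534 - 1132*(-1/3377) = -1744/267 + 1132/3377 = -5587244/901659 ≈ -6.1966)
(y - 1792)/c = (3388 - 1792)/(-5587244/901659) = 1596*(-901659/5587244) = -359761941/1396811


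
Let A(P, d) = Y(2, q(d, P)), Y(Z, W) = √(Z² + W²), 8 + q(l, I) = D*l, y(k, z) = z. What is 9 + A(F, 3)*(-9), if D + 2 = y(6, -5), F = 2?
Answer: 9 - 117*√5 ≈ -252.62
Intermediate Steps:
D = -7 (D = -2 - 5 = -7)
q(l, I) = -8 - 7*l
Y(Z, W) = √(W² + Z²)
A(P, d) = √(4 + (-8 - 7*d)²) (A(P, d) = √((-8 - 7*d)² + 2²) = √((-8 - 7*d)² + 4) = √(4 + (-8 - 7*d)²))
9 + A(F, 3)*(-9) = 9 + √(4 + (8 + 7*3)²)*(-9) = 9 + √(4 + (8 + 21)²)*(-9) = 9 + √(4 + 29²)*(-9) = 9 + √(4 + 841)*(-9) = 9 + √845*(-9) = 9 + (13*√5)*(-9) = 9 - 117*√5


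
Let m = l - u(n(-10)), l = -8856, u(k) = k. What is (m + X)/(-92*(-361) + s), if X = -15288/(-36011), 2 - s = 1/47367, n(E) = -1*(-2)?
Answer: -15108659095050/56654217054907 ≈ -0.26668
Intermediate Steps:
n(E) = 2
s = 94733/47367 (s = 2 - 1/47367 = 94733/47367 ≈ 2.0000)
X = 15288/36011 (X = -15288*(-1/36011) = 15288/36011 ≈ 0.42454)
m = -8858 (m = -8856 - 1*2 = -8856 - 2 = -8858)
(m + X)/(-92*(-361) + s) = (-8858 + 15288/36011)/(-92*(-361) + 94733/47367) = -318970150/(36011*(33212 + 94733/47367)) = -318970150/(36011*1573247537/47367) = -318970150/36011*47367/1573247537 = -15108659095050/56654217054907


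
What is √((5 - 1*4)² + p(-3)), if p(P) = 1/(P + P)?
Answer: √30/6 ≈ 0.91287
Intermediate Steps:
p(P) = 1/(2*P)
√((5 - 1*4)² + p(-3)) = √((5 - 1*4)² + (½)/(-3)) = √((5 - 4)² + (½)*(-⅓)) = √(1² - ⅙) = √(1 - ⅙) = √(⅚) = √30/6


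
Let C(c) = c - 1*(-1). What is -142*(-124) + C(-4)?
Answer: 17605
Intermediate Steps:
C(c) = 1 + c (C(c) = c + 1 = 1 + c)
-142*(-124) + C(-4) = -142*(-124) + (1 - 4) = 17608 - 3 = 17605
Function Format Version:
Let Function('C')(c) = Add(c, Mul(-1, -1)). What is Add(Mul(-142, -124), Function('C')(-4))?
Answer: 17605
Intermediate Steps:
Function('C')(c) = Add(1, c) (Function('C')(c) = Add(c, 1) = Add(1, c))
Add(Mul(-142, -124), Function('C')(-4)) = Add(Mul(-142, -124), Add(1, -4)) = Add(17608, -3) = 17605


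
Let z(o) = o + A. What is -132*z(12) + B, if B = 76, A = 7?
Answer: -2432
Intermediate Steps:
z(o) = 7 + o (z(o) = o + 7 = 7 + o)
-132*z(12) + B = -132*(7 + 12) + 76 = -132*19 + 76 = -2508 + 76 = -2432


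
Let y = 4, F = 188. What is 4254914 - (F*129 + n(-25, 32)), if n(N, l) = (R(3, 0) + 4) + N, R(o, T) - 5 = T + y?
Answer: 4230674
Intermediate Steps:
R(o, T) = 9 + T (R(o, T) = 5 + (T + 4) = 5 + (4 + T) = 9 + T)
n(N, l) = 13 + N (n(N, l) = ((9 + 0) + 4) + N = (9 + 4) + N = 13 + N)
4254914 - (F*129 + n(-25, 32)) = 4254914 - (188*129 + (13 - 25)) = 4254914 - (24252 - 12) = 4254914 - 1*24240 = 4254914 - 24240 = 4230674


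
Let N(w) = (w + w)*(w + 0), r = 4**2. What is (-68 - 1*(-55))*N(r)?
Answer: -6656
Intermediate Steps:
r = 16
N(w) = 2*w**2 (N(w) = (2*w)*w = 2*w**2)
(-68 - 1*(-55))*N(r) = (-68 - 1*(-55))*(2*16**2) = (-68 + 55)*(2*256) = -13*512 = -6656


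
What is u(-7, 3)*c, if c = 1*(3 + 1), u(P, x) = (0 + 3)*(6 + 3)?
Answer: 108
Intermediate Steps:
u(P, x) = 27 (u(P, x) = 3*9 = 27)
c = 4 (c = 1*4 = 4)
u(-7, 3)*c = 27*4 = 108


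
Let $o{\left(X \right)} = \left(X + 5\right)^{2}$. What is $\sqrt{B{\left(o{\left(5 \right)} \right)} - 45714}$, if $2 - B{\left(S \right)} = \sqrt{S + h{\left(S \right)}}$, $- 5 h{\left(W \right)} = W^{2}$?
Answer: $\sqrt{-45712 - 10 i \sqrt{19}} \approx 0.102 - 213.8 i$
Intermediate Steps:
$o{\left(X \right)} = \left(5 + X\right)^{2}$
$h{\left(W \right)} = - \frac{W^{2}}{5}$
$B{\left(S \right)} = 2 - \sqrt{S - \frac{S^{2}}{5}}$
$\sqrt{B{\left(o{\left(5 \right)} \right)} - 45714} = \sqrt{\left(2 - \frac{\sqrt{5} \sqrt{- \left(5 + 5\right)^{2} \left(-5 + \left(5 + 5\right)^{2}\right)}}{5}\right) - 45714} = \sqrt{\left(2 - \frac{\sqrt{5} \sqrt{- 10^{2} \left(-5 + 10^{2}\right)}}{5}\right) - 45714} = \sqrt{\left(2 - \frac{\sqrt{5} \sqrt{\left(-1\right) 100 \left(-5 + 100\right)}}{5}\right) - 45714} = \sqrt{\left(2 - \frac{\sqrt{5} \sqrt{\left(-1\right) 100 \cdot 95}}{5}\right) - 45714} = \sqrt{\left(2 - \frac{\sqrt{5} \sqrt{-9500}}{5}\right) - 45714} = \sqrt{\left(2 - \frac{\sqrt{5} \cdot 10 i \sqrt{95}}{5}\right) - 45714} = \sqrt{\left(2 - 10 i \sqrt{19}\right) - 45714} = \sqrt{-45712 - 10 i \sqrt{19}}$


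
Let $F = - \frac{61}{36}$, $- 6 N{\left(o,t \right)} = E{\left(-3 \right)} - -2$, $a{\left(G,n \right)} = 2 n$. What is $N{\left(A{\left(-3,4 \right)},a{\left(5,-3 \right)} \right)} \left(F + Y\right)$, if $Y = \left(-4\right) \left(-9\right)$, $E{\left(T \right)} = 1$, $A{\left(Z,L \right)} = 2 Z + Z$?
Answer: $- \frac{1235}{72} \approx -17.153$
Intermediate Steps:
$A{\left(Z,L \right)} = 3 Z$
$N{\left(o,t \right)} = - \frac{1}{2}$ ($N{\left(o,t \right)} = - \frac{1 - -2}{6} = - \frac{1 + 2}{6} = \left(- \frac{1}{6}\right) 3 = - \frac{1}{2}$)
$Y = 36$
$F = - \frac{61}{36}$ ($F = \left(-61\right) \frac{1}{36} = - \frac{61}{36} \approx -1.6944$)
$N{\left(A{\left(-3,4 \right)},a{\left(5,-3 \right)} \right)} \left(F + Y\right) = - \frac{- \frac{61}{36} + 36}{2} = \left(- \frac{1}{2}\right) \frac{1235}{36} = - \frac{1235}{72}$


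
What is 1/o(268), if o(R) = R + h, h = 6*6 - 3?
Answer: 1/301 ≈ 0.0033223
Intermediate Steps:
h = 33 (h = 36 - 3 = 33)
o(R) = 33 + R (o(R) = R + 33 = 33 + R)
1/o(268) = 1/(33 + 268) = 1/301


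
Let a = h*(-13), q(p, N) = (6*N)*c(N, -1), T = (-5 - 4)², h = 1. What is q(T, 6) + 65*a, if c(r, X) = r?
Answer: -629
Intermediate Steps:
T = 81 (T = (-9)² = 81)
q(p, N) = 6*N² (q(p, N) = (6*N)*N = 6*N²)
a = -13 (a = 1*(-13) = -13)
q(T, 6) + 65*a = 6*6² + 65*(-13) = 6*36 - 845 = 216 - 845 = -629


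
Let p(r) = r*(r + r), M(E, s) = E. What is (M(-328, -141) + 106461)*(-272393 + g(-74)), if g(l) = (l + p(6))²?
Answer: -28909461737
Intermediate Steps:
p(r) = 2*r² (p(r) = r*(2*r) = 2*r²)
g(l) = (72 + l)² (g(l) = (l + 2*6²)² = (l + 2*36)² = (l + 72)² = (72 + l)²)
(M(-328, -141) + 106461)*(-272393 + g(-74)) = (-328 + 106461)*(-272393 + (72 - 74)²) = 106133*(-272393 + (-2)²) = 106133*(-272393 + 4) = 106133*(-272389) = -28909461737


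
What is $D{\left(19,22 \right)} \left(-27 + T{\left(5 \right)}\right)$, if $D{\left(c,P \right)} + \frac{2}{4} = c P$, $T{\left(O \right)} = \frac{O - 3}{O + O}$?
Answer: $-11189$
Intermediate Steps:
$T{\left(O \right)} = \frac{-3 + O}{2 O}$
$D{\left(c,P \right)} = - \frac{1}{2} + P c$ ($D{\left(c,P \right)} = - \frac{1}{2} + c P = - \frac{1}{2} + P c$)
$D{\left(19,22 \right)} \left(-27 + T{\left(5 \right)}\right) = \left(- \frac{1}{2} + 22 \cdot 19\right) \left(-27 + \frac{-3 + 5}{2 \cdot 5}\right) = \left(- \frac{1}{2} + 418\right) \left(-27 + \frac{1}{2} \cdot \frac{1}{5} \cdot 2\right) = \frac{835 \left(-27 + \frac{1}{5}\right)}{2} = \frac{835}{2} \left(- \frac{134}{5}\right) = -11189$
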